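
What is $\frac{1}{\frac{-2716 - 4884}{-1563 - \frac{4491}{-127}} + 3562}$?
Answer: $\frac{19401}{69202882} \approx 0.00028035$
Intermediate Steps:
$\frac{1}{\frac{-2716 - 4884}{-1563 - \frac{4491}{-127}} + 3562} = \frac{1}{- \frac{7600}{-1563 - - \frac{4491}{127}} + 3562} = \frac{1}{- \frac{7600}{-1563 + \frac{4491}{127}} + 3562} = \frac{1}{- \frac{7600}{- \frac{194010}{127}} + 3562} = \frac{1}{\left(-7600\right) \left(- \frac{127}{194010}\right) + 3562} = \frac{1}{\frac{96520}{19401} + 3562} = \frac{1}{\frac{69202882}{19401}} = \frac{19401}{69202882}$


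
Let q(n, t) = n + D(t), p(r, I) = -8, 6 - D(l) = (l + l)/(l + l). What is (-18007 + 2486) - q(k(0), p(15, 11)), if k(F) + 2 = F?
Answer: -15524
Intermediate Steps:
k(F) = -2 + F
D(l) = 5 (D(l) = 6 - (l + l)/(l + l) = 6 - 2*l/(2*l) = 6 - 2*l*1/(2*l) = 6 - 1*1 = 6 - 1 = 5)
q(n, t) = 5 + n (q(n, t) = n + 5 = 5 + n)
(-18007 + 2486) - q(k(0), p(15, 11)) = (-18007 + 2486) - (5 + (-2 + 0)) = -15521 - (5 - 2) = -15521 - 1*3 = -15521 - 3 = -15524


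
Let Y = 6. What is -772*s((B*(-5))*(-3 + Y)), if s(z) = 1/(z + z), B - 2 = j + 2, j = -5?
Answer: -386/15 ≈ -25.733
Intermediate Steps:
B = -1 (B = 2 + (-5 + 2) = 2 - 3 = -1)
s(z) = 1/(2*z)
-772*s((B*(-5))*(-3 + Y)) = -386/((-1*(-5))*(-3 + 6)) = -386/(5*3) = -386/15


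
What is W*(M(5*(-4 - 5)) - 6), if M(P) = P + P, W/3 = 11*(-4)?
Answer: 12672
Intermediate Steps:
W = -132 (W = 3*(11*(-4)) = 3*(-44) = -132)
M(P) = 2*P
W*(M(5*(-4 - 5)) - 6) = -132*(2*(5*(-4 - 5)) - 6) = -132*(2*(5*(-9)) - 6) = -132*(2*(-45) - 6) = -132*(-90 - 6) = -132*(-96) = 12672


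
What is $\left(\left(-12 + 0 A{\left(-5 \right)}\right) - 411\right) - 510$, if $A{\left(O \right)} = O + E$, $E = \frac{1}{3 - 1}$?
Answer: $-933$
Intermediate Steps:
$E = \frac{1}{2} \approx 0.5$
$A{\left(O \right)} = \frac{1}{2} + O$ ($A{\left(O \right)} = O + \frac{1}{2} = \frac{1}{2} + O$)
$\left(\left(-12 + 0 A{\left(-5 \right)}\right) - 411\right) - 510 = \left(\left(-12 + 0 \left(\frac{1}{2} - 5\right)\right) - 411\right) - 510 = \left(\left(-12 + 0 \left(- \frac{9}{2}\right)\right) - 411\right) - 510 = \left(\left(-12 + 0\right) - 411\right) - 510 = \left(-12 - 411\right) - 510 = -423 - 510 = -933$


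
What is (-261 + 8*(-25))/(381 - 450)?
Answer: 461/69 ≈ 6.6812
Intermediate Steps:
(-261 + 8*(-25))/(381 - 450) = (-261 - 200)/(-69) = -461*(-1/69) = 461/69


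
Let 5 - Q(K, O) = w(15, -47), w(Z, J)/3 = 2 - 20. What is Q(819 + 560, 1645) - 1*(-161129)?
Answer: 161188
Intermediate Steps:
w(Z, J) = -54 (w(Z, J) = 3*(2 - 20) = 3*(-18) = -54)
Q(K, O) = 59 (Q(K, O) = 5 - 1*(-54) = 5 + 54 = 59)
Q(819 + 560, 1645) - 1*(-161129) = 59 - 1*(-161129) = 59 + 161129 = 161188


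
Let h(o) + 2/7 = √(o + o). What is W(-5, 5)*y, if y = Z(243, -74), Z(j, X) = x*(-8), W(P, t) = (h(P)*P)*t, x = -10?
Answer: 4000/7 - 2000*I*√10 ≈ 571.43 - 6324.6*I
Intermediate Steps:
h(o) = -2/7 + √2*√o (h(o) = -2/7 + √(o + o) = -2/7 + √(2*o) = -2/7 + √2*√o)
W(P, t) = P*t*(-2/7 + √2*√P) (W(P, t) = ((-2/7 + √2*√P)*P)*t = (P*(-2/7 + √2*√P))*t = P*t*(-2/7 + √2*√P))
Z(j, X) = 80 (Z(j, X) = -10*(-8) = 80)
y = 80
W(-5, 5)*y = ((⅐)*(-5)*5*(-2 + 7*√2*√(-5)))*80 = ((⅐)*(-5)*5*(-2 + 7*√2*(I*√5)))*80 = ((⅐)*(-5)*5*(-2 + 7*I*√10))*80 = (50/7 - 25*I*√10)*80 = 4000/7 - 2000*I*√10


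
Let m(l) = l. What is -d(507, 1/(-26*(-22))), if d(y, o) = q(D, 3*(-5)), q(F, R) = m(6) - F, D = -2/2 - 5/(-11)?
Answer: -72/11 ≈ -6.5455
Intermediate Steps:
D = -6/11 (D = -2*½ - 5*(-1/11) = -1 + 5/11 = -6/11 ≈ -0.54545)
q(F, R) = 6 - F
d(y, o) = 72/11 (d(y, o) = 6 - 1*(-6/11) = 6 + 6/11 = 72/11)
-d(507, 1/(-26*(-22))) = -1*72/11 = -72/11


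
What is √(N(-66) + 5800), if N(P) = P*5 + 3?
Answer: √5473 ≈ 73.980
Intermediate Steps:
N(P) = 3 + 5*P (N(P) = 5*P + 3 = 3 + 5*P)
√(N(-66) + 5800) = √((3 + 5*(-66)) + 5800) = √((3 - 330) + 5800) = √(-327 + 5800) = √5473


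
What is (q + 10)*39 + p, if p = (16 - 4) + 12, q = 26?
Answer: 1428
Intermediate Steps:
p = 24 (p = 12 + 12 = 24)
(q + 10)*39 + p = (26 + 10)*39 + 24 = 36*39 + 24 = 1404 + 24 = 1428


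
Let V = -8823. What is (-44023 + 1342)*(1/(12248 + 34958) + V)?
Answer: 17776574057697/47206 ≈ 3.7657e+8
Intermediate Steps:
(-44023 + 1342)*(1/(12248 + 34958) + V) = (-44023 + 1342)*(1/(12248 + 34958) - 8823) = -42681*(1/47206 - 8823) = -42681*(-416498537/47206) = 17776574057697/47206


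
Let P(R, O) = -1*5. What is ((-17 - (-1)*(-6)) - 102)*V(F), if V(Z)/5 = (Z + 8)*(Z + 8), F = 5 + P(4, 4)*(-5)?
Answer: -902500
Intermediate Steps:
P(R, O) = -5
F = 30 (F = 5 - 5*(-5) = 5 + 25 = 30)
V(Z) = 5*(8 + Z)² (V(Z) = 5*((Z + 8)*(Z + 8)) = 5*((8 + Z)*(8 + Z)) = 5*(8 + Z)²)
((-17 - (-1)*(-6)) - 102)*V(F) = ((-17 - (-1)*(-6)) - 102)*(5*(8 + 30)²) = ((-17 - 1*6) - 102)*(5*38²) = ((-17 - 6) - 102)*(5*1444) = (-23 - 102)*7220 = -125*7220 = -902500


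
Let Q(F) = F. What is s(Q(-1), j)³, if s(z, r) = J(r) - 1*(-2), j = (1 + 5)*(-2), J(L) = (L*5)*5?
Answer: -26463592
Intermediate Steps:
J(L) = 25*L (J(L) = (5*L)*5 = 25*L)
j = -12 (j = 6*(-2) = -12)
s(z, r) = 2 + 25*r (s(z, r) = 25*r - 1*(-2) = 25*r + 2 = 2 + 25*r)
s(Q(-1), j)³ = (2 + 25*(-12))³ = (2 - 300)³ = (-298)³ = -26463592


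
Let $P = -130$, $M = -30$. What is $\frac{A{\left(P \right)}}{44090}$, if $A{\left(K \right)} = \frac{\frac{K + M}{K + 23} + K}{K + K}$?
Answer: $\frac{275}{24531676} \approx 1.121 \cdot 10^{-5}$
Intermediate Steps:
$A{\left(K \right)} = \frac{K + \frac{-30 + K}{23 + K}}{2 K}$ ($A{\left(K \right)} = \frac{\frac{K - 30}{K + 23} + K}{K + K} = \frac{\frac{-30 + K}{23 + K} + K}{2 K} = \left(\frac{-30 + K}{23 + K} + K\right) \frac{1}{2 K} = \left(K + \frac{-30 + K}{23 + K}\right) \frac{1}{2 K} = \frac{K + \frac{-30 + K}{23 + K}}{2 K}$)
$\frac{A{\left(P \right)}}{44090} = \frac{\frac{1}{2} \frac{1}{-130} \frac{1}{23 - 130} \left(-30 + \left(-130\right)^{2} + 24 \left(-130\right)\right)}{44090} = \frac{1}{2} \left(- \frac{1}{130}\right) \frac{1}{-107} \left(-30 + 16900 - 3120\right) \frac{1}{44090} = \frac{1}{2} \left(- \frac{1}{130}\right) \left(- \frac{1}{107}\right) 13750 \cdot \frac{1}{44090} = \frac{1375}{2782} \cdot \frac{1}{44090} = \frac{275}{24531676}$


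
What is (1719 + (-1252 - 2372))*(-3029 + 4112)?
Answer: -2063115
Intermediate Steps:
(1719 + (-1252 - 2372))*(-3029 + 4112) = (1719 - 3624)*1083 = -1905*1083 = -2063115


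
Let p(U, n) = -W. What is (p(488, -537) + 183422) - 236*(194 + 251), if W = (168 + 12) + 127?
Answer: 78095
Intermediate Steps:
W = 307 (W = 180 + 127 = 307)
p(U, n) = -307 (p(U, n) = -1*307 = -307)
(p(488, -537) + 183422) - 236*(194 + 251) = (-307 + 183422) - 236*(194 + 251) = 183115 - 236*445 = 183115 - 105020 = 78095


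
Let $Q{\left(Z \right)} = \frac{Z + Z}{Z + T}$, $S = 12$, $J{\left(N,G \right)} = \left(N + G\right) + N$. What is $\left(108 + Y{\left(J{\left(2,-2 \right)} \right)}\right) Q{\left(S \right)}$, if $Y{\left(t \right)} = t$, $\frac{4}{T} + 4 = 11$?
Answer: $210$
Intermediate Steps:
$T = \frac{4}{7}$ ($T = \frac{4}{-4 + 11} = \frac{4}{7} \approx 0.57143$)
$J{\left(N,G \right)} = G + 2 N$ ($J{\left(N,G \right)} = \left(G + N\right) + N = G + 2 N$)
$Q{\left(Z \right)} = \frac{2 Z}{\frac{4}{7} + Z}$ ($Q{\left(Z \right)} = \frac{Z + Z}{Z + \frac{4}{7}} = \frac{2 Z}{\frac{4}{7} + Z}$)
$\left(108 + Y{\left(J{\left(2,-2 \right)} \right)}\right) Q{\left(S \right)} = \left(108 + \left(-2 + 2 \cdot 2\right)\right) 14 \cdot 12 \frac{1}{4 + 7 \cdot 12} = \left(108 + \left(-2 + 4\right)\right) 14 \cdot 12 \frac{1}{4 + 84} = \left(108 + 2\right) 14 \cdot 12 \cdot \frac{1}{88} = 110 \cdot 14 \cdot 12 \cdot \frac{1}{88} = 110 \cdot \frac{21}{11} = 210$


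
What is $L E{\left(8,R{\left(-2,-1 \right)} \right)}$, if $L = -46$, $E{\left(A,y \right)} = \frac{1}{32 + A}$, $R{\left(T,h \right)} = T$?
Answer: $- \frac{23}{20} \approx -1.15$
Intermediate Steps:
$L E{\left(8,R{\left(-2,-1 \right)} \right)} = - \frac{46}{32 + 8} = - \frac{46}{40} = \left(-46\right) \frac{1}{40} = - \frac{23}{20}$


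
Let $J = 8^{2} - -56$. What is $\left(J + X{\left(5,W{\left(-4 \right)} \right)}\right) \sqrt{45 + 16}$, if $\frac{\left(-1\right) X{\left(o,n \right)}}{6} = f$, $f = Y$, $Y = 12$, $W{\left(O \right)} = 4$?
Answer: $48 \sqrt{61} \approx 374.89$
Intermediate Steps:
$J = 120$ ($J = 64 + 56 = 120$)
$f = 12$
$X{\left(o,n \right)} = -72$ ($X{\left(o,n \right)} = \left(-6\right) 12 = -72$)
$\left(J + X{\left(5,W{\left(-4 \right)} \right)}\right) \sqrt{45 + 16} = \left(120 - 72\right) \sqrt{45 + 16} = 48 \sqrt{61}$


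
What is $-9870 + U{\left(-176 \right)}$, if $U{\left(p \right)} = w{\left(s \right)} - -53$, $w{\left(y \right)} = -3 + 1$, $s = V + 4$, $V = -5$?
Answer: $-9819$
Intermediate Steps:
$s = -1$ ($s = -5 + 4 = -1$)
$w{\left(y \right)} = -2$
$U{\left(p \right)} = 51$ ($U{\left(p \right)} = -2 - -53 = -2 + 53 = 51$)
$-9870 + U{\left(-176 \right)} = -9870 + 51 = -9819$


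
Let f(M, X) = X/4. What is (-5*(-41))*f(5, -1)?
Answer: -205/4 ≈ -51.250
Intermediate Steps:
f(M, X) = X/4 (f(M, X) = X*(1/4) = X/4)
(-5*(-41))*f(5, -1) = (-5*(-41))*((1/4)*(-1)) = 205*(-1/4) = -205/4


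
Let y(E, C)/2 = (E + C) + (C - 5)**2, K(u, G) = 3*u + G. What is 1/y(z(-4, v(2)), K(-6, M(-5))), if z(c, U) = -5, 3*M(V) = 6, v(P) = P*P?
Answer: 1/840 ≈ 0.0011905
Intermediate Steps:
v(P) = P**2
M(V) = 2 (M(V) = (1/3)*6 = 2)
K(u, G) = G + 3*u
y(E, C) = 2*C + 2*E + 2*(-5 + C)**2 (y(E, C) = 2*((E + C) + (C - 5)**2) = 2*((C + E) + (-5 + C)**2) = 2*(C + E + (-5 + C)**2) = 2*C + 2*E + 2*(-5 + C)**2)
1/y(z(-4, v(2)), K(-6, M(-5))) = 1/(2*(2 + 3*(-6)) + 2*(-5) + 2*(-5 + (2 + 3*(-6)))**2) = 1/(2*(2 - 18) - 10 + 2*(-5 + (2 - 18))**2) = 1/(2*(-16) - 10 + 2*(-5 - 16)**2) = 1/(-32 - 10 + 2*(-21)**2) = 1/(-32 - 10 + 2*441) = 1/(-32 - 10 + 882) = 1/840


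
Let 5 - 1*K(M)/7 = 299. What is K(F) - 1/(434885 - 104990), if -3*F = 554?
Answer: -678923911/329895 ≈ -2058.0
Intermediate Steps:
F = -554/3 (F = -⅓*554 = -554/3 ≈ -184.67)
K(M) = -2058 (K(M) = 35 - 7*299 = 35 - 2093 = -2058)
K(F) - 1/(434885 - 104990) = -2058 - 1/(434885 - 104990) = -2058 - 1/329895 = -678923911/329895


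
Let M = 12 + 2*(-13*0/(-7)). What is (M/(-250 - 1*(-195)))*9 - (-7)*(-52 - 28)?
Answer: -30908/55 ≈ -561.96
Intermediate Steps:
M = 12 (M = 12 + 2*(0*(-1/7)) = 12 + 2*0 = 12 + 0 = 12)
(M/(-250 - 1*(-195)))*9 - (-7)*(-52 - 28) = (12/(-250 - 1*(-195)))*9 - (-7)*(-52 - 28) = (12/(-250 + 195))*9 - (-7)*(-80) = (12/(-55))*9 - 1*560 = (12*(-1/55))*9 - 560 = -12/55*9 - 560 = -108/55 - 560 = -30908/55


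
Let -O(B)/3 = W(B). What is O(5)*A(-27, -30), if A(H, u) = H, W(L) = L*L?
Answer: 2025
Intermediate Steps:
W(L) = L**2
O(B) = -3*B**2
O(5)*A(-27, -30) = -3*5**2*(-27) = -3*25*(-27) = -75*(-27) = 2025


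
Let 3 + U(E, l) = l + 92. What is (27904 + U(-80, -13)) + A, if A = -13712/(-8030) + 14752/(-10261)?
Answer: 1152728781836/41197915 ≈ 27980.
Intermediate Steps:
U(E, l) = 89 + l (U(E, l) = -3 + (l + 92) = -3 + (92 + l) = 89 + l)
A = 11120136/41197915 (A = -13712*(-1/8030) + 14752*(-1/10261) = 6856/4015 - 14752/10261 = 11120136/41197915 ≈ 0.26992)
(27904 + U(-80, -13)) + A = (27904 + (89 - 13)) + 11120136/41197915 = (27904 + 76) + 11120136/41197915 = 27980 + 11120136/41197915 = 1152728781836/41197915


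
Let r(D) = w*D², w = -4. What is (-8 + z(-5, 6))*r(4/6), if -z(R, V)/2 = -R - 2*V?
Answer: -32/3 ≈ -10.667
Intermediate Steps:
z(R, V) = 2*R + 4*V (z(R, V) = -2*(-R - 2*V) = 2*R + 4*V)
r(D) = -4*D²
(-8 + z(-5, 6))*r(4/6) = (-8 + (2*(-5) + 4*6))*(-4*(4/6)²) = (-8 + (-10 + 24))*(-4*(4*(⅙))²) = (-8 + 14)*(-4*(⅔)²) = 6*(-4*4/9) = 6*(-16/9) = -32/3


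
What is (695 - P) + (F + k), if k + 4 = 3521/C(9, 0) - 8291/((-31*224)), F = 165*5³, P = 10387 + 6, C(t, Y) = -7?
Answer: 72364771/6944 ≈ 10421.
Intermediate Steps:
P = 10393
F = 20625 (F = 165*125 = 20625)
k = -3512317/6944 (k = -4 + (3521/(-7) - 8291/((-31*224))) = -4 + (3521*(-⅐) - 8291/(-6944)) = -4 + (-503 - 8291*(-1/6944)) = -4 + (-503 + 8291/6944) = -4 - 3484541/6944 = -3512317/6944 ≈ -505.81)
(695 - P) + (F + k) = (695 - 1*10393) + (20625 - 3512317/6944) = (695 - 10393) + 139707683/6944 = -9698 + 139707683/6944 = 72364771/6944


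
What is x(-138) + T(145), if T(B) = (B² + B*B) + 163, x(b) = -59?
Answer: 42154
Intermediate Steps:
T(B) = 163 + 2*B² (T(B) = (B² + B²) + 163 = 2*B² + 163 = 163 + 2*B²)
x(-138) + T(145) = -59 + (163 + 2*145²) = -59 + (163 + 2*21025) = -59 + (163 + 42050) = -59 + 42213 = 42154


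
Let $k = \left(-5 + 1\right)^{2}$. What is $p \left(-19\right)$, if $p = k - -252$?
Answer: $-5092$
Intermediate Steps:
$k = 16$ ($k = \left(-4\right)^{2} = 16$)
$p = 268$ ($p = 16 - -252 = 16 + 252 = 268$)
$p \left(-19\right) = 268 \left(-19\right) = -5092$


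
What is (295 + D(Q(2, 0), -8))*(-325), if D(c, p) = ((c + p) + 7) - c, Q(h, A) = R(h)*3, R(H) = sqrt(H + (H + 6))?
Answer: -95550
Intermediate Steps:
R(H) = sqrt(6 + 2*H) (R(H) = sqrt(H + (6 + H)) = sqrt(6 + 2*H))
Q(h, A) = 3*sqrt(6 + 2*h) (Q(h, A) = sqrt(6 + 2*h)*3 = 3*sqrt(6 + 2*h))
D(c, p) = 7 + p (D(c, p) = (7 + c + p) - c = 7 + p)
(295 + D(Q(2, 0), -8))*(-325) = (295 + (7 - 8))*(-325) = (295 - 1)*(-325) = 294*(-325) = -95550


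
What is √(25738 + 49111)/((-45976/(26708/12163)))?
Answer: -193633*√89/139801522 ≈ -0.013067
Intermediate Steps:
√(25738 + 49111)/((-45976/(26708/12163))) = √74849/((-45976/(26708*(1/12163)))) = (29*√89)/((-45976/26708/12163)) = (29*√89)/((-45976*12163/26708)) = (29*√89)/(-139801522/6677) = (29*√89)*(-6677/139801522) = -193633*√89/139801522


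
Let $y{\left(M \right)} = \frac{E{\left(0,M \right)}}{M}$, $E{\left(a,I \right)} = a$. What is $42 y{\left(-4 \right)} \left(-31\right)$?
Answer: $0$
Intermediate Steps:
$y{\left(M \right)} = 0$ ($y{\left(M \right)} = \frac{0}{M} = 0$)
$42 y{\left(-4 \right)} \left(-31\right) = 42 \cdot 0 \left(-31\right) = 0 \left(-31\right) = 0$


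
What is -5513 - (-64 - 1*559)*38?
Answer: 18161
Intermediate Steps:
-5513 - (-64 - 1*559)*38 = -5513 - (-64 - 559)*38 = -5513 - (-623)*38 = -5513 - 1*(-23674) = -5513 + 23674 = 18161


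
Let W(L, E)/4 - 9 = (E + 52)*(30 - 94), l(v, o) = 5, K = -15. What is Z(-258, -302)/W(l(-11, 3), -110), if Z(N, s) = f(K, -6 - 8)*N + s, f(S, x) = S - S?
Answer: -151/7442 ≈ -0.020290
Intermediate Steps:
f(S, x) = 0
W(L, E) = -13276 - 256*E (W(L, E) = 36 + 4*((E + 52)*(30 - 94)) = 36 + 4*((52 + E)*(-64)) = 36 + 4*(-3328 - 64*E) = 36 + (-13312 - 256*E) = -13276 - 256*E)
Z(N, s) = s (Z(N, s) = 0*N + s = 0 + s = s)
Z(-258, -302)/W(l(-11, 3), -110) = -302/(-13276 - 256*(-110)) = -302/(-13276 + 28160) = -302/14884 = -302*1/14884 = -151/7442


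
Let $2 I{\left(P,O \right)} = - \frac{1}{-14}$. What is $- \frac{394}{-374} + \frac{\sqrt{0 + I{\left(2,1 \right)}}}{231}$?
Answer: $\frac{197}{187} + \frac{\sqrt{7}}{3234} \approx 1.0543$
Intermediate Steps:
$I{\left(P,O \right)} = \frac{1}{28}$ ($I{\left(P,O \right)} = \frac{\left(-1\right) \frac{1}{-14}}{2} = \frac{\left(-1\right) \left(- \frac{1}{14}\right)}{2} = \frac{1}{2} \cdot \frac{1}{14} = \frac{1}{28}$)
$- \frac{394}{-374} + \frac{\sqrt{0 + I{\left(2,1 \right)}}}{231} = - \frac{394}{-374} + \frac{\sqrt{0 + \frac{1}{28}}}{231} = \left(-394\right) \left(- \frac{1}{374}\right) + \sqrt{\frac{1}{28}} \cdot \frac{1}{231} = \frac{197}{187} + \frac{\sqrt{7}}{14} \cdot \frac{1}{231} = \frac{197}{187} + \frac{\sqrt{7}}{3234}$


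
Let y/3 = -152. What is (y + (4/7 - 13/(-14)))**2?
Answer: 826281/4 ≈ 2.0657e+5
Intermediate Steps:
y = -456 (y = 3*(-152) = -456)
(y + (4/7 - 13/(-14)))**2 = (-456 + (4/7 - 13/(-14)))**2 = (-456 + (4*(1/7) - 13*(-1/14)))**2 = (-456 + (4/7 + 13/14))**2 = (-456 + 3/2)**2 = (-909/2)**2 = 826281/4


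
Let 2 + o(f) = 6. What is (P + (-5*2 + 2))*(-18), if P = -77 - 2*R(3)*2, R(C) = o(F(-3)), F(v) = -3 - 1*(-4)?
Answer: 1818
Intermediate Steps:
F(v) = 1 (F(v) = -3 + 4 = 1)
o(f) = 4 (o(f) = -2 + 6 = 4)
R(C) = 4
P = -93 (P = -77 - 2*4*2 = -77 - 8*2 = -77 - 16 = -93)
(P + (-5*2 + 2))*(-18) = (-93 + (-5*2 + 2))*(-18) = (-93 + (-10 + 2))*(-18) = (-93 - 8)*(-18) = -101*(-18) = 1818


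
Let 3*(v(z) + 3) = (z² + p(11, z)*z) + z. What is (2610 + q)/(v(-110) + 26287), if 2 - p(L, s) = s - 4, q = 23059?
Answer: 77007/78082 ≈ 0.98623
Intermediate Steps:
p(L, s) = 6 - s (p(L, s) = 2 - (s - 4) = 2 - (-4 + s) = 2 + (4 - s) = 6 - s)
v(z) = -3 + z/3 + z²/3 + z*(6 - z)/3 (v(z) = -3 + ((z² + (6 - z)*z) + z)/3 = -3 + ((z² + z*(6 - z)) + z)/3 = -3 + (z + z² + z*(6 - z))/3 = -3 + (z/3 + z²/3 + z*(6 - z)/3) = -3 + z/3 + z²/3 + z*(6 - z)/3)
(2610 + q)/(v(-110) + 26287) = (2610 + 23059)/((-3 + (7/3)*(-110)) + 26287) = 25669/((-3 - 770/3) + 26287) = 25669/(-779/3 + 26287) = 25669/(78082/3) = 25669*(3/78082) = 77007/78082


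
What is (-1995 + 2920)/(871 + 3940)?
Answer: 925/4811 ≈ 0.19227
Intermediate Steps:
(-1995 + 2920)/(871 + 3940) = 925/4811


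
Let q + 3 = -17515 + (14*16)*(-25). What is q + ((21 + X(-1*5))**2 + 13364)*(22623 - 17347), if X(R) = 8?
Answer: 74922462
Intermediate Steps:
q = -23118 (q = -3 + (-17515 + (14*16)*(-25)) = -3 + (-17515 + 224*(-25)) = -3 + (-17515 - 5600) = -3 - 23115 = -23118)
q + ((21 + X(-1*5))**2 + 13364)*(22623 - 17347) = -23118 + ((21 + 8)**2 + 13364)*(22623 - 17347) = -23118 + (29**2 + 13364)*5276 = -23118 + (841 + 13364)*5276 = -23118 + 14205*5276 = -23118 + 74945580 = 74922462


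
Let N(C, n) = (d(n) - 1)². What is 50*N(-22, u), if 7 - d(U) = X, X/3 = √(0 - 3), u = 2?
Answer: 450 - 1800*I*√3 ≈ 450.0 - 3117.7*I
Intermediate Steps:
X = 3*I*√3 (X = 3*√(0 - 3) = 3*√(-3) = 3*(I*√3) = 3*I*√3 ≈ 5.1962*I)
d(U) = 7 - 3*I*√3
N(C, n) = (6 - 3*I*√3)² (N(C, n) = ((7 - 3*I*√3) - 1)² = (6 - 3*I*√3)²)
50*N(-22, u) = 50*(9 - 36*I*√3) = 450 - 1800*I*√3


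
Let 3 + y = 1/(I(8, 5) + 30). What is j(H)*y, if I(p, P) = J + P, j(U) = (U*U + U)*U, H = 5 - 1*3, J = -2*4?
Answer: -320/9 ≈ -35.556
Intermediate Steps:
J = -8
H = 2 (H = 5 - 3 = 2)
j(U) = U*(U + U**2) (j(U) = (U**2 + U)*U = (U + U**2)*U = U*(U + U**2))
I(p, P) = -8 + P
y = -80/27 (y = -3 + 1/((-8 + 5) + 30) = -3 + 1/(-3 + 30) = -3 + 1/27 = -80/27 ≈ -2.9630)
j(H)*y = (2**2*(1 + 2))*(-80/27) = (4*3)*(-80/27) = 12*(-80/27) = -320/9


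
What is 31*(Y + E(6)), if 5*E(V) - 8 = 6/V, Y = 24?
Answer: 3999/5 ≈ 799.80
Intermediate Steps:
E(V) = 8/5 + 6/(5*V) (E(V) = 8/5 + (6/V)/5 = 8/5 + 6/(5*V))
31*(Y + E(6)) = 31*(24 + (⅖)*(3 + 4*6)/6) = 31*(24 + (⅖)*(⅙)*(3 + 24)) = 31*(24 + (⅖)*(⅙)*27) = 31*(24 + 9/5) = 31*(129/5) = 3999/5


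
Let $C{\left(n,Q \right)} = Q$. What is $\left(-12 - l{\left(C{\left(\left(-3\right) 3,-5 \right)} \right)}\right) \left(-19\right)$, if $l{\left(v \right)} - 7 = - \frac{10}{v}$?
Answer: $399$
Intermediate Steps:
$l{\left(v \right)} = 7 - \frac{10}{v}$
$\left(-12 - l{\left(C{\left(\left(-3\right) 3,-5 \right)} \right)}\right) \left(-19\right) = \left(-12 - \left(7 - \frac{10}{-5}\right)\right) \left(-19\right) = \left(-12 - \left(7 - -2\right)\right) \left(-19\right) = \left(-12 - \left(7 + 2\right)\right) \left(-19\right) = \left(-12 - 9\right) \left(-19\right) = \left(-21\right) \left(-19\right) = 399$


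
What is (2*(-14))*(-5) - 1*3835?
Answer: -3695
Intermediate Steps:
(2*(-14))*(-5) - 1*3835 = -28*(-5) - 3835 = 140 - 3835 = -3695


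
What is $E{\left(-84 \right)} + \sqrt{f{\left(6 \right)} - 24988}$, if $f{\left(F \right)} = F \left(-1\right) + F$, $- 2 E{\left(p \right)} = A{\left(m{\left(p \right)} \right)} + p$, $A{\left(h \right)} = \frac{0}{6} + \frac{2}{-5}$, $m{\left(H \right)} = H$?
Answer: $\frac{211}{5} + 2 i \sqrt{6247} \approx 42.2 + 158.08 i$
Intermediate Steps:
$A{\left(h \right)} = - \frac{2}{5}$ ($A{\left(h \right)} = 0 \cdot \frac{1}{6} + 2 \left(- \frac{1}{5}\right) = 0 - \frac{2}{5} = - \frac{2}{5}$)
$E{\left(p \right)} = \frac{1}{5} - \frac{p}{2}$ ($E{\left(p \right)} = - \frac{- \frac{2}{5} + p}{2} = \frac{1}{5} - \frac{p}{2}$)
$f{\left(F \right)} = 0$ ($f{\left(F \right)} = - F + F = 0$)
$E{\left(-84 \right)} + \sqrt{f{\left(6 \right)} - 24988} = \left(\frac{1}{5} - -42\right) + \sqrt{0 - 24988} = \left(\frac{1}{5} + 42\right) + \sqrt{-24988} = \frac{211}{5} + 2 i \sqrt{6247}$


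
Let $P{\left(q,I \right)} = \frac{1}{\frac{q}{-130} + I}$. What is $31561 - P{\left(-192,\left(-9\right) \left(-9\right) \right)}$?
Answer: $\frac{169198456}{5361} \approx 31561.0$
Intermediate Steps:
$P{\left(q,I \right)} = \frac{1}{I - \frac{q}{130}}$ ($P{\left(q,I \right)} = \frac{1}{q \left(- \frac{1}{130}\right) + I} = \frac{1}{- \frac{q}{130} + I} = \frac{1}{I - \frac{q}{130}}$)
$31561 - P{\left(-192,\left(-9\right) \left(-9\right) \right)} = 31561 - \frac{130}{\left(-1\right) \left(-192\right) + 130 \left(\left(-9\right) \left(-9\right)\right)} = 31561 - \frac{130}{192 + 130 \cdot 81} = 31561 - \frac{130}{192 + 10530} = 31561 - \frac{130}{10722} = 31561 - 130 \cdot \frac{1}{10722} = 31561 - \frac{65}{5361} = \frac{169198456}{5361}$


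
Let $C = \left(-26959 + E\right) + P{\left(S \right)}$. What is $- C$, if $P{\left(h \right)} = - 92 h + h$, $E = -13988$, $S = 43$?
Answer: $44860$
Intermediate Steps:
$P{\left(h \right)} = - 91 h$
$C = -44860$ ($C = \left(-26959 - 13988\right) - 3913 = -40947 - 3913 = -44860$)
$- C = \left(-1\right) \left(-44860\right) = 44860$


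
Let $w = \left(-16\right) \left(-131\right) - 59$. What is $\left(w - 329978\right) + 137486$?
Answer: $-190455$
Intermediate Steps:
$w = 2037$ ($w = 2096 - 59 = 2037$)
$\left(w - 329978\right) + 137486 = \left(2037 - 329978\right) + 137486 = -327941 + 137486 = -190455$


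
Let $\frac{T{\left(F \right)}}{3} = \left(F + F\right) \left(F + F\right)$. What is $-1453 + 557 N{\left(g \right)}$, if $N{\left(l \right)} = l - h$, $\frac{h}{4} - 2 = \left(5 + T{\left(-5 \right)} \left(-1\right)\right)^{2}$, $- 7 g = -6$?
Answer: $- \frac{1357279921}{7} \approx -1.939 \cdot 10^{8}$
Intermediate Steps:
$g = \frac{6}{7}$ ($g = \left(- \frac{1}{7}\right) \left(-6\right) = \frac{6}{7} \approx 0.85714$)
$T{\left(F \right)} = 12 F^{2}$ ($T{\left(F \right)} = 3 \left(F + F\right) \left(F + F\right) = 3 \cdot 2 F 2 F = 3 \cdot 4 F^{2} = 12 F^{2}$)
$h = 348108$ ($h = 8 + 4 \left(5 + 12 \left(-5\right)^{2} \left(-1\right)\right)^{2} = 8 + 4 \left(5 + 12 \cdot 25 \left(-1\right)\right)^{2} = 8 + 4 \left(5 + 300 \left(-1\right)\right)^{2} = 8 + 4 \left(5 - 300\right)^{2} = 8 + 4 \left(-295\right)^{2} = 8 + 4 \cdot 87025 = 8 + 348100 = 348108$)
$N{\left(l \right)} = -348108 + l$ ($N{\left(l \right)} = l - 348108 = -348108 + l$)
$-1453 + 557 N{\left(g \right)} = -1453 + 557 \left(-348108 + \frac{6}{7}\right) = -1453 + 557 \left(- \frac{2436750}{7}\right) = -1453 - \frac{1357269750}{7} = - \frac{1357279921}{7}$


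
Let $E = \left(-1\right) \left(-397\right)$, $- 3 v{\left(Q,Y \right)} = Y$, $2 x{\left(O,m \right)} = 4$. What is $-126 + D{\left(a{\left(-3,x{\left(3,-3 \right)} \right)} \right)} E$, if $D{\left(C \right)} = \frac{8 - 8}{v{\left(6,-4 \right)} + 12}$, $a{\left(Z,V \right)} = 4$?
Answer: $-126$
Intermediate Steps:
$x{\left(O,m \right)} = 2$ ($x{\left(O,m \right)} = \frac{1}{2} \cdot 4 = 2$)
$v{\left(Q,Y \right)} = - \frac{Y}{3}$
$D{\left(C \right)} = 0$ ($D{\left(C \right)} = \frac{8 - 8}{\left(- \frac{1}{3}\right) \left(-4\right) + 12} = \frac{0}{\frac{4}{3} + 12} = \frac{0}{\frac{40}{3}} = 0 \cdot \frac{3}{40} = 0$)
$E = 397$
$-126 + D{\left(a{\left(-3,x{\left(3,-3 \right)} \right)} \right)} E = -126 + 0 \cdot 397 = -126 + 0 = -126$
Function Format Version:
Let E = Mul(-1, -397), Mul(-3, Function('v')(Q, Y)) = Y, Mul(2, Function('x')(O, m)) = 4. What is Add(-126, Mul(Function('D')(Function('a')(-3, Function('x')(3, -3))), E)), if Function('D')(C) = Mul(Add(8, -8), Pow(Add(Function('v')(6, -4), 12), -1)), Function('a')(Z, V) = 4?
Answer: -126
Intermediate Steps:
Function('x')(O, m) = 2 (Function('x')(O, m) = Mul(Rational(1, 2), 4) = 2)
Function('v')(Q, Y) = Mul(Rational(-1, 3), Y)
Function('D')(C) = 0 (Function('D')(C) = Mul(Add(8, -8), Pow(Add(Mul(Rational(-1, 3), -4), 12), -1)) = Mul(0, Pow(Add(Rational(4, 3), 12), -1)) = Mul(0, Pow(Rational(40, 3), -1)) = Mul(0, Rational(3, 40)) = 0)
E = 397
Add(-126, Mul(Function('D')(Function('a')(-3, Function('x')(3, -3))), E)) = Add(-126, Mul(0, 397)) = Add(-126, 0) = -126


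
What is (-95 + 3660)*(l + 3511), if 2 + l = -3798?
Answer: -1030285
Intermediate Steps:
l = -3800 (l = -2 - 3798 = -3800)
(-95 + 3660)*(l + 3511) = (-95 + 3660)*(-3800 + 3511) = 3565*(-289) = -1030285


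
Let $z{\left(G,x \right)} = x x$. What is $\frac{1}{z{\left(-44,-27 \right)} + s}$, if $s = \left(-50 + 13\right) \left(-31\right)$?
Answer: $\frac{1}{1876} \approx 0.00053305$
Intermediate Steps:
$s = 1147$ ($s = \left(-37\right) \left(-31\right) = 1147$)
$z{\left(G,x \right)} = x^{2}$
$\frac{1}{z{\left(-44,-27 \right)} + s} = \frac{1}{\left(-27\right)^{2} + 1147} = \frac{1}{729 + 1147} = \frac{1}{1876}$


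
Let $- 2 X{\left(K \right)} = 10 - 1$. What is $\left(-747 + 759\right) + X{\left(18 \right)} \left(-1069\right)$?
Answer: $\frac{9645}{2} \approx 4822.5$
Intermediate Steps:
$X{\left(K \right)} = - \frac{9}{2}$ ($X{\left(K \right)} = - \frac{10 - 1}{2} = \left(- \frac{1}{2}\right) 9 = - \frac{9}{2}$)
$\left(-747 + 759\right) + X{\left(18 \right)} \left(-1069\right) = \left(-747 + 759\right) - - \frac{9621}{2} = 12 + \frac{9621}{2} = \frac{9645}{2}$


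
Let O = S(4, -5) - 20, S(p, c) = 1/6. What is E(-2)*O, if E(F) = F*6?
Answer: 238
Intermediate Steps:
S(p, c) = ⅙
O = -119/6 (O = ⅙ - 20 = -119/6 ≈ -19.833)
E(F) = 6*F
E(-2)*O = (6*(-2))*(-119/6) = -12*(-119/6) = 238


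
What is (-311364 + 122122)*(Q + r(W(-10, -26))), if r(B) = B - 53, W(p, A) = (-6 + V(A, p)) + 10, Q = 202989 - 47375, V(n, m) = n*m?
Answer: -29488634650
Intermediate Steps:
V(n, m) = m*n
Q = 155614
W(p, A) = 4 + A*p (W(p, A) = (-6 + p*A) + 10 = (-6 + A*p) + 10 = 4 + A*p)
r(B) = -53 + B
(-311364 + 122122)*(Q + r(W(-10, -26))) = (-311364 + 122122)*(155614 + (-53 + (4 - 26*(-10)))) = -189242*(155614 + (-53 + (4 + 260))) = -189242*(155614 + (-53 + 264)) = -189242*(155614 + 211) = -189242*155825 = -29488634650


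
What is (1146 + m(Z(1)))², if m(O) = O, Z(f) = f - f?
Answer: 1313316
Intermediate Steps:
Z(f) = 0
(1146 + m(Z(1)))² = (1146 + 0)² = 1146² = 1313316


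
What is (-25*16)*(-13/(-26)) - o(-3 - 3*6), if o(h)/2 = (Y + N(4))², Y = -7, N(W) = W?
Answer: -218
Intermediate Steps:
o(h) = 18 (o(h) = 2*(-7 + 4)² = 2*(-3)² = 2*9 = 18)
(-25*16)*(-13/(-26)) - o(-3 - 3*6) = (-25*16)*(-13/(-26)) - 1*18 = -(-5200)*(-1)/26 - 18 = -400*½ - 18 = -200 - 18 = -218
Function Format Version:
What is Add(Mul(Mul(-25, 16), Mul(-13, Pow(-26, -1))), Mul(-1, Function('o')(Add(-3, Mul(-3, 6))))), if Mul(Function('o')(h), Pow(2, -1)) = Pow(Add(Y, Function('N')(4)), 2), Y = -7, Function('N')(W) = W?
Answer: -218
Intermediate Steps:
Function('o')(h) = 18 (Function('o')(h) = Mul(2, Pow(Add(-7, 4), 2)) = Mul(2, Pow(-3, 2)) = Mul(2, 9) = 18)
Add(Mul(Mul(-25, 16), Mul(-13, Pow(-26, -1))), Mul(-1, Function('o')(Add(-3, Mul(-3, 6))))) = Add(Mul(Mul(-25, 16), Mul(-13, Pow(-26, -1))), Mul(-1, 18)) = Add(Mul(-400, Mul(-13, Rational(-1, 26))), -18) = Add(Mul(-400, Rational(1, 2)), -18) = Add(-200, -18) = -218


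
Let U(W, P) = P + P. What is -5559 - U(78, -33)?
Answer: -5493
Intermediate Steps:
U(W, P) = 2*P
-5559 - U(78, -33) = -5559 - 2*(-33) = -5559 - 1*(-66) = -5559 + 66 = -5493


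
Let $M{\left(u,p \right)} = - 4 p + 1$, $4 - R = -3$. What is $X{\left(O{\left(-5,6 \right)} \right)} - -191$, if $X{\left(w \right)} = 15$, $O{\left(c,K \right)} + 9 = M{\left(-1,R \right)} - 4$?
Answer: $206$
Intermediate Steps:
$R = 7$ ($R = 4 - -3 = 4 + 3 = 7$)
$M{\left(u,p \right)} = 1 - 4 p$
$O{\left(c,K \right)} = -40$ ($O{\left(c,K \right)} = -9 + \left(\left(1 - 28\right) - 4\right) = -9 - 31 = -40$)
$X{\left(O{\left(-5,6 \right)} \right)} - -191 = 15 - -191 = 15 + 191 = 206$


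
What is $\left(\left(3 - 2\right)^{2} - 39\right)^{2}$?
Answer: $1444$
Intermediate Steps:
$\left(\left(3 - 2\right)^{2} - 39\right)^{2} = \left(1^{2} - 39\right)^{2} = \left(1 - 39\right)^{2} = \left(-38\right)^{2} = 1444$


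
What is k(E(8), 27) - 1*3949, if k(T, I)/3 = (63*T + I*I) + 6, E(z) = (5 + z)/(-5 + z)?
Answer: -925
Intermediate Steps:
E(z) = (5 + z)/(-5 + z)
k(T, I) = 18 + 3*I² + 189*T (k(T, I) = 3*((63*T + I*I) + 6) = 3*((63*T + I²) + 6) = 3*((I² + 63*T) + 6) = 3*(6 + I² + 63*T) = 18 + 3*I² + 189*T)
k(E(8), 27) - 1*3949 = (18 + 3*27² + 189*((5 + 8)/(-5 + 8))) - 1*3949 = (18 + 3*729 + 189*(13/3)) - 3949 = (18 + 2187 + 189*((⅓)*13)) - 3949 = (18 + 2187 + 189*(13/3)) - 3949 = (18 + 2187 + 819) - 3949 = 3024 - 3949 = -925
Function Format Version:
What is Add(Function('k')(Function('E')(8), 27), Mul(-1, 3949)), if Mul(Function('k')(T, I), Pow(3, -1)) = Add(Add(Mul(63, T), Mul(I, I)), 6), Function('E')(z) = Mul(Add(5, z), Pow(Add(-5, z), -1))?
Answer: -925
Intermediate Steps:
Function('E')(z) = Mul(Pow(Add(-5, z), -1), Add(5, z))
Function('k')(T, I) = Add(18, Mul(3, Pow(I, 2)), Mul(189, T)) (Function('k')(T, I) = Mul(3, Add(Add(Mul(63, T), Mul(I, I)), 6)) = Mul(3, Add(Add(Mul(63, T), Pow(I, 2)), 6)) = Mul(3, Add(Add(Pow(I, 2), Mul(63, T)), 6)) = Mul(3, Add(6, Pow(I, 2), Mul(63, T))) = Add(18, Mul(3, Pow(I, 2)), Mul(189, T)))
Add(Function('k')(Function('E')(8), 27), Mul(-1, 3949)) = Add(Add(18, Mul(3, Pow(27, 2)), Mul(189, Mul(Pow(Add(-5, 8), -1), Add(5, 8)))), Mul(-1, 3949)) = Add(Add(18, Mul(3, 729), Mul(189, Mul(Pow(3, -1), 13))), -3949) = Add(Add(18, 2187, Mul(189, Mul(Rational(1, 3), 13))), -3949) = Add(Add(18, 2187, Mul(189, Rational(13, 3))), -3949) = Add(Add(18, 2187, 819), -3949) = Add(3024, -3949) = -925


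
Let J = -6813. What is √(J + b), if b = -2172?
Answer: I*√8985 ≈ 94.789*I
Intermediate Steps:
√(J + b) = √(-6813 - 2172) = √(-8985) = I*√8985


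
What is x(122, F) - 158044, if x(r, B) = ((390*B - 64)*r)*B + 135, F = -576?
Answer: 15790241579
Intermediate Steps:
x(r, B) = 135 + B*r*(-64 + 390*B) (x(r, B) = ((-64 + 390*B)*r)*B + 135 = (r*(-64 + 390*B))*B + 135 = B*r*(-64 + 390*B) + 135 = 135 + B*r*(-64 + 390*B))
x(122, F) - 158044 = (135 - 64*(-576)*122 + 390*122*(-576)**2) - 158044 = (135 + 4497408 + 390*122*331776) - 158044 = (135 + 4497408 + 15785902080) - 158044 = 15790399623 - 158044 = 15790241579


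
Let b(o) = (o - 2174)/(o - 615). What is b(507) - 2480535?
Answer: -267896113/108 ≈ -2.4805e+6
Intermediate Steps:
b(o) = (-2174 + o)/(-615 + o)
b(507) - 2480535 = (-2174 + 507)/(-615 + 507) - 2480535 = -1667/(-108) - 2480535 = -1/108*(-1667) - 2480535 = 1667/108 - 2480535 = -267896113/108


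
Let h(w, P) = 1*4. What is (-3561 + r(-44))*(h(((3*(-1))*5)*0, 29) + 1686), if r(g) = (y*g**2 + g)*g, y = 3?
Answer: -434629130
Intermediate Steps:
r(g) = g*(g + 3*g**2) (r(g) = (3*g**2 + g)*g = (g + 3*g**2)*g = g*(g + 3*g**2))
h(w, P) = 4
(-3561 + r(-44))*(h(((3*(-1))*5)*0, 29) + 1686) = (-3561 + (-44)**2*(1 + 3*(-44)))*(4 + 1686) = (-3561 + 1936*(1 - 132))*1690 = (-3561 + 1936*(-131))*1690 = (-3561 - 253616)*1690 = -257177*1690 = -434629130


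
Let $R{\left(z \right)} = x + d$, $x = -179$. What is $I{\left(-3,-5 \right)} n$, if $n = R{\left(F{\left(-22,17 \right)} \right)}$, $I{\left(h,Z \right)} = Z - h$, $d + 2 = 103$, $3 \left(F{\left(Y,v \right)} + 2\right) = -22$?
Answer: $156$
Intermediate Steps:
$F{\left(Y,v \right)} = - \frac{28}{3}$ ($F{\left(Y,v \right)} = -2 + \frac{1}{3} \left(-22\right) = -2 - \frac{22}{3} = - \frac{28}{3}$)
$d = 101$ ($d = -2 + 103 = 101$)
$R{\left(z \right)} = -78$ ($R{\left(z \right)} = -179 + 101 = -78$)
$n = -78$
$I{\left(-3,-5 \right)} n = \left(-5 - -3\right) \left(-78\right) = \left(-5 + 3\right) \left(-78\right) = \left(-2\right) \left(-78\right) = 156$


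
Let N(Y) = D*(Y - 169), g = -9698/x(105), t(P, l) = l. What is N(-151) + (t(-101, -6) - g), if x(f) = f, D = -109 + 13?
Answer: 3234668/105 ≈ 30806.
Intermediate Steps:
D = -96
g = -9698/105 ≈ -92.362
N(Y) = 16224 - 96*Y (N(Y) = -96*(Y - 169) = -96*(-169 + Y) = 16224 - 96*Y)
N(-151) + (t(-101, -6) - g) = (16224 - 96*(-151)) + (-6 - 1*(-9698/105)) = (16224 + 14496) + (-6 + 9698/105) = 30720 + 9068/105 = 3234668/105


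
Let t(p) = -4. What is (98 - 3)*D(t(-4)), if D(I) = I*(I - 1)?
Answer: 1900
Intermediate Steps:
D(I) = I*(-1 + I)
(98 - 3)*D(t(-4)) = (98 - 3)*(-4*(-1 - 4)) = 95*(-4*(-5)) = 95*20 = 1900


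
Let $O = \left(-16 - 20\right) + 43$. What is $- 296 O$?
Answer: $-2072$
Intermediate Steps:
$O = 7$ ($O = -36 + 43 = 7$)
$- 296 O = \left(-296\right) 7 = -2072$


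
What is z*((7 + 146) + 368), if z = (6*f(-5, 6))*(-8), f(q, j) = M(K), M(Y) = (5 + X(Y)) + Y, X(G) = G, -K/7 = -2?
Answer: -825264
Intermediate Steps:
K = 14 (K = -7*(-2) = 14)
M(Y) = 5 + 2*Y (M(Y) = (5 + Y) + Y = 5 + 2*Y)
f(q, j) = 33 (f(q, j) = 5 + 2*14 = 5 + 28 = 33)
z = -1584 (z = (6*33)*(-8) = 198*(-8) = -1584)
z*((7 + 146) + 368) = -1584*((7 + 146) + 368) = -1584*(153 + 368) = -1584*521 = -825264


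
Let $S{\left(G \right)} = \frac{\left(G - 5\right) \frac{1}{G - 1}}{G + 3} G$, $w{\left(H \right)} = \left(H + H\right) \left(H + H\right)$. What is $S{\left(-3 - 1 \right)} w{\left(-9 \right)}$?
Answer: $\frac{11664}{5} \approx 2332.8$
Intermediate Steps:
$w{\left(H \right)} = 4 H^{2}$ ($w{\left(H \right)} = 2 H 2 H = 4 H^{2}$)
$S{\left(G \right)} = \frac{G \left(-5 + G\right)}{\left(-1 + G\right) \left(3 + G\right)}$ ($S{\left(G \right)} = \frac{\left(-5 + G\right) \frac{1}{-1 + G}}{3 + G} G = \frac{\frac{1}{-1 + G} \left(-5 + G\right)}{3 + G} G = \frac{-5 + G}{\left(-1 + G\right) \left(3 + G\right)} G = \frac{G \left(-5 + G\right)}{\left(-1 + G\right) \left(3 + G\right)}$)
$S{\left(-3 - 1 \right)} w{\left(-9 \right)} = \frac{\left(-3 - 1\right) \left(-5 - 4\right)}{-3 + \left(-3 - 1\right)^{2} + 2 \left(-3 - 1\right)} 4 \left(-9\right)^{2} = - \frac{4 \left(-5 - 4\right)}{-3 + \left(-4\right)^{2} + 2 \left(-4\right)} 4 \cdot 81 = \left(-4\right) \frac{1}{-3 + 16 - 8} \left(-9\right) 324 = \left(-4\right) \frac{1}{5} \left(-9\right) 324 = \frac{36}{5} \cdot 324 = \frac{11664}{5}$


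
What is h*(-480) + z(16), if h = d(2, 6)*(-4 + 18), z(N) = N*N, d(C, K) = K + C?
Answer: -53504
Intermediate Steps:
d(C, K) = C + K
z(N) = N²
h = 112 (h = (2 + 6)*(-4 + 18) = 8*14 = 112)
h*(-480) + z(16) = 112*(-480) + 16² = -53760 + 256 = -53504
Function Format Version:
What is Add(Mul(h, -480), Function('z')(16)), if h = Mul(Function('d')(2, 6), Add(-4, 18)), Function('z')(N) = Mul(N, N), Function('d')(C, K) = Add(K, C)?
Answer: -53504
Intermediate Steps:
Function('d')(C, K) = Add(C, K)
Function('z')(N) = Pow(N, 2)
h = 112 (h = Mul(Add(2, 6), Add(-4, 18)) = Mul(8, 14) = 112)
Add(Mul(h, -480), Function('z')(16)) = Add(Mul(112, -480), Pow(16, 2)) = Add(-53760, 256) = -53504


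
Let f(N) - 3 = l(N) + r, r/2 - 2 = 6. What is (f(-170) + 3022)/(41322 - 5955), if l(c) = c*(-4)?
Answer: 3721/35367 ≈ 0.10521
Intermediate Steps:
l(c) = -4*c
r = 16 (r = 4 + 2*6 = 4 + 12 = 16)
f(N) = 19 - 4*N (f(N) = 3 + (-4*N + 16) = 3 + (16 - 4*N) = 19 - 4*N)
(f(-170) + 3022)/(41322 - 5955) = ((19 - 4*(-170)) + 3022)/(41322 - 5955) = ((19 + 680) + 3022)/35367 = (699 + 3022)*(1/35367) = 3721*(1/35367) = 3721/35367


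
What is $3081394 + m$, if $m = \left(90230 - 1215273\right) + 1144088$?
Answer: $3100439$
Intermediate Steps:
$m = 19045$ ($m = -1125043 + 1144088 = 19045$)
$3081394 + m = 3081394 + 19045 = 3100439$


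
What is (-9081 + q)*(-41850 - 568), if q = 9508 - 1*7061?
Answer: 281401012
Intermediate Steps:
q = 2447 (q = 9508 - 7061 = 2447)
(-9081 + q)*(-41850 - 568) = (-9081 + 2447)*(-41850 - 568) = -6634*(-42418) = 281401012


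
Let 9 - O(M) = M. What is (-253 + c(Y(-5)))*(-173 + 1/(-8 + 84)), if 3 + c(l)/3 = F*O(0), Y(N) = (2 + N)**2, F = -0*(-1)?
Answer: 1722257/38 ≈ 45323.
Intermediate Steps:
O(M) = 9 - M
F = 0 (F = -2*0 = 0)
c(l) = -9 (c(l) = -9 + 3*(0*(9 - 1*0)) = -9 + 3*(0*(9 + 0)) = -9 + 3*(0*9) = -9 + 3*0 = -9 + 0 = -9)
(-253 + c(Y(-5)))*(-173 + 1/(-8 + 84)) = (-253 - 9)*(-173 + 1/(-8 + 84)) = -262*(-173 + 1/76) = -262*(-13147/76) = 1722257/38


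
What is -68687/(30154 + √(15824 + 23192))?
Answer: -1035593899/454612350 + 68687*√9754/454612350 ≈ -2.2631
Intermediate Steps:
-68687/(30154 + √(15824 + 23192)) = -68687/(30154 + √39016) = -68687/(30154 + 2*√9754)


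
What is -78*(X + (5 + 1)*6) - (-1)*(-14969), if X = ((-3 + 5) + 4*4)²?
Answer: -43049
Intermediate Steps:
X = 324 (X = (2 + 16)² = 18² = 324)
-78*(X + (5 + 1)*6) - (-1)*(-14969) = -78*(324 + (5 + 1)*6) - (-1)*(-14969) = -78*(324 + 6*6) - 1*14969 = -78*(324 + 36) - 14969 = -78*360 - 14969 = -28080 - 14969 = -43049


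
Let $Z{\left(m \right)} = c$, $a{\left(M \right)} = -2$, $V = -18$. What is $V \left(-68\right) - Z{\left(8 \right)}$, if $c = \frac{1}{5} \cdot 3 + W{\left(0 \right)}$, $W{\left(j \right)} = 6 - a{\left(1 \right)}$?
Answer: $\frac{6077}{5} \approx 1215.4$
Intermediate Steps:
$W{\left(j \right)} = 8$ ($W{\left(j \right)} = 6 - -2 = 6 + 2 = 8$)
$c = \frac{43}{5}$ ($c = \frac{1}{5} \cdot 3 + 8 = \frac{3}{5} + 8 = \frac{43}{5} \approx 8.6$)
$Z{\left(m \right)} = \frac{43}{5}$
$V \left(-68\right) - Z{\left(8 \right)} = \left(-18\right) \left(-68\right) - \frac{43}{5} = 1224 - \frac{43}{5} = \frac{6077}{5}$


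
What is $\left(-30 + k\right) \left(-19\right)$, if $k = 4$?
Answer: $494$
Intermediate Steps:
$\left(-30 + k\right) \left(-19\right) = \left(-30 + 4\right) \left(-19\right) = \left(-26\right) \left(-19\right) = 494$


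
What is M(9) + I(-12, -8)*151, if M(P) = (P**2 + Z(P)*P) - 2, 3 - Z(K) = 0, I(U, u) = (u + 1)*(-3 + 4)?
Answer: -951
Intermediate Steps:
I(U, u) = 1 + u (I(U, u) = (1 + u)*1 = 1 + u)
Z(K) = 3 (Z(K) = 3 - 1*0 = 3 + 0 = 3)
M(P) = -2 + P**2 + 3*P (M(P) = (P**2 + 3*P) - 2 = -2 + P**2 + 3*P)
M(9) + I(-12, -8)*151 = (-2 + 9**2 + 3*9) + (1 - 8)*151 = (-2 + 81 + 27) - 7*151 = 106 - 1057 = -951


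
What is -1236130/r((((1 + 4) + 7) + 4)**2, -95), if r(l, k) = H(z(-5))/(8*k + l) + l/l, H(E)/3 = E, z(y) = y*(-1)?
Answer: -207669840/163 ≈ -1.2740e+6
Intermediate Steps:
z(y) = -y
H(E) = 3*E
r(l, k) = 1 + 15/(l + 8*k) (r(l, k) = (3*(-1*(-5)))/(8*k + l) + l/l = (3*5)/(l + 8*k) + 1 = 15/(l + 8*k) + 1 = 1 + 15/(l + 8*k))
-1236130/r((((1 + 4) + 7) + 4)**2, -95) = -1236130*((((1 + 4) + 7) + 4)**2 + 8*(-95))/(15 + (((1 + 4) + 7) + 4)**2 + 8*(-95)) = -1236130*(((5 + 7) + 4)**2 - 760)/(15 + ((5 + 7) + 4)**2 - 760) = -1236130*((12 + 4)**2 - 760)/(15 + (12 + 4)**2 - 760) = -1236130*(16**2 - 760)/(15 + 16**2 - 760) = -1236130*(256 - 760)/(15 + 256 - 760) = -1236130/(-489/(-504)) = -1236130/((-1/504*(-489))) = -1236130/163/168 = -1236130*168/163 = -207669840/163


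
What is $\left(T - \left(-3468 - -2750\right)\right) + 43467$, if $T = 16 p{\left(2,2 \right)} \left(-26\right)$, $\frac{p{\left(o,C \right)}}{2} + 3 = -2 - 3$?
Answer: $50841$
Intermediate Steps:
$p{\left(o,C \right)} = -16$ ($p{\left(o,C \right)} = -6 + 2 \left(-2 - 3\right) = -6 + 2 \left(-5\right) = -6 - 10 = -16$)
$T = 6656$ ($T = 16 \left(-16\right) \left(-26\right) = \left(-256\right) \left(-26\right) = 6656$)
$\left(T - \left(-3468 - -2750\right)\right) + 43467 = \left(6656 - \left(-3468 - -2750\right)\right) + 43467 = \left(6656 - \left(-3468 + 2750\right)\right) + 43467 = \left(6656 - -718\right) + 43467 = \left(6656 + 718\right) + 43467 = 7374 + 43467 = 50841$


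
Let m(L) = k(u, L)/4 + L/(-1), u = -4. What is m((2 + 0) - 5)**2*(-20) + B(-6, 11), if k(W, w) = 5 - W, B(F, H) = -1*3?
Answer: -2217/4 ≈ -554.25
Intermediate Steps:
B(F, H) = -3
m(L) = 9/4 - L (m(L) = (5 - 1*(-4))/4 + L/(-1) = (5 + 4)*(1/4) + L*(-1) = 9*(1/4) - L = 9/4 - L)
m((2 + 0) - 5)**2*(-20) + B(-6, 11) = (9/4 - ((2 + 0) - 5))**2*(-20) - 3 = (9/4 - (2 - 5))**2*(-20) - 3 = (9/4 - 1*(-3))**2*(-20) - 3 = (9/4 + 3)**2*(-20) - 3 = (21/4)**2*(-20) - 3 = (441/16)*(-20) - 3 = -2205/4 - 3 = -2217/4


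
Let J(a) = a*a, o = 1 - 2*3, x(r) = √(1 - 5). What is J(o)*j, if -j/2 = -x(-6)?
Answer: 100*I ≈ 100.0*I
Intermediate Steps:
x(r) = 2*I (x(r) = √(-4) = 2*I)
o = -5 (o = 1 - 6 = -5)
J(a) = a²
j = 4*I (j = -(-2)*2*I = -(-4)*I = 4*I ≈ 4.0*I)
J(o)*j = (-5)²*(4*I) = 25*(4*I) = 100*I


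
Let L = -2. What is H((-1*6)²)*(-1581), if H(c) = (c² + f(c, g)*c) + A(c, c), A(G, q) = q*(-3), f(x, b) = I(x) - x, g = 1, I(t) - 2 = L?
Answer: 170748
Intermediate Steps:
I(t) = 0 (I(t) = 2 - 2 = 0)
f(x, b) = -x (f(x, b) = 0 - x = -x)
A(G, q) = -3*q
H(c) = -3*c (H(c) = (c² + (-c)*c) - 3*c = (c² - c²) - 3*c = 0 - 3*c = -3*c)
H((-1*6)²)*(-1581) = -3*(-1*6)²*(-1581) = -3*(-6)²*(-1581) = -3*36*(-1581) = -108*(-1581) = 170748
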